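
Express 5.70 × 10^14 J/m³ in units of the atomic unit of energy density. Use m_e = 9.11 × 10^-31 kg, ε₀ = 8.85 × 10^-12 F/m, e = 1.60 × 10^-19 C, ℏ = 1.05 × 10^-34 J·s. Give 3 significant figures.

18.9

atomic unit of energy density: u_au = E_h/a₀³ = m_e⁴e¹⁰/((4πε₀)⁵ℏ⁸) = 3.01 × 10^13 J/m³.
5.70 × 10^14 / 3.01 × 10^13 = 18.9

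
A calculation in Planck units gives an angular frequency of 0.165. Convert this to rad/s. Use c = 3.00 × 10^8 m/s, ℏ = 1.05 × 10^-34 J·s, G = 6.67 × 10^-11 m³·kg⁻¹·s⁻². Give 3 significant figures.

One Planck angular frequency: ω_P = √(c⁵/(ℏG)) = 1.86 × 10^43 rad/s.
0.165 × 1.86 × 10^43 rad/s = 3.07 × 10^42 rad/s

3.07 × 10^42 rad/s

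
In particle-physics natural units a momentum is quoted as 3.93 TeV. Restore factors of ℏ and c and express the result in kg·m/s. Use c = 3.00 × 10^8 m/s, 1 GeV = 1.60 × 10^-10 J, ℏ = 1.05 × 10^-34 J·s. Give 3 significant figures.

Momentum is [E]/c; divide by c.
1 GeV → 1/c × (1 GeV in J) = 5.33 × 10^-19 kg·m/s.
Convert the energy scale: 3.93 TeV = 3.93 × 10^3 GeV.
Result: 3.93 × 10^3 × 5.33 × 10^-19 = 2.10 × 10^-15 kg·m/s.

2.10 × 10^-15 kg·m/s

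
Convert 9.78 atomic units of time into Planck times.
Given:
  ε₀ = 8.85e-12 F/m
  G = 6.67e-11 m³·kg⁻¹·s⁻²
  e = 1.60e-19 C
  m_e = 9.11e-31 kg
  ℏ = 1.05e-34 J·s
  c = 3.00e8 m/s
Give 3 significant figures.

atomic unit of time: τ_au = (4πε₀)²ℏ³/(m_e e⁴) = 2.40e-17 s
Planck time: t_P = √(ℏG/c⁵) = 5.37e-44 s
9.78 × 2.40e-17 / 5.37e-44 = 4.37e27

4.37e27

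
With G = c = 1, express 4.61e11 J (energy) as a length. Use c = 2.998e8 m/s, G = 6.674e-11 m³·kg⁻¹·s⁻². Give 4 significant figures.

3.809e-33 m

Energy → length via G/c⁴.
4.61e11 J × (G/c⁴) = 3.809e-33 m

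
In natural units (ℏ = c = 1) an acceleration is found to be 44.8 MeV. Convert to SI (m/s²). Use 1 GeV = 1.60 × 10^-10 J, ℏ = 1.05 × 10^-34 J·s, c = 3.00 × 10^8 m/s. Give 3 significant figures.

2.05 × 10^31 m/s²

Acceleration is [L]/[T]² = c·[E]/ℏ.
1 GeV → c/ℏ × (1 GeV in J) = 4.57 × 10^32 m/s².
Convert the energy scale: 44.8 MeV = 0.0448 GeV.
Result: 0.0448 × 4.57 × 10^32 = 2.05 × 10^31 m/s².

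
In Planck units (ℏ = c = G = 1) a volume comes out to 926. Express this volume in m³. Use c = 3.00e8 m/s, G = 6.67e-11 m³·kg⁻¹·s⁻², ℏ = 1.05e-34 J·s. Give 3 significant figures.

3.87e-102 m³

One Planck volume: V_P = (ℏG/c³)^(3/2) = 4.18e-105 m³.
926 × 4.18e-105 m³ = 3.87e-102 m³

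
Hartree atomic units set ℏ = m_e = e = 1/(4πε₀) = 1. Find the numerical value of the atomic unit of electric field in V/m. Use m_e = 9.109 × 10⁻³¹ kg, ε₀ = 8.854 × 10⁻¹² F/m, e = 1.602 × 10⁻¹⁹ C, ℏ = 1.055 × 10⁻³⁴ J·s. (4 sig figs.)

5.131 × 10¹¹ V/m

From ℏ = m_e = e = 1/(4πε₀) = 1 the electric field scale is E_au = E_h/(e a₀) = m_e²e⁵/((4πε₀)³ℏ⁴).
E_h = 4.354 × 10⁻¹⁸ J
a₀ = 5.297 × 10⁻¹¹ m
E_h/(e·a₀) = 5.131 × 10¹¹ V/m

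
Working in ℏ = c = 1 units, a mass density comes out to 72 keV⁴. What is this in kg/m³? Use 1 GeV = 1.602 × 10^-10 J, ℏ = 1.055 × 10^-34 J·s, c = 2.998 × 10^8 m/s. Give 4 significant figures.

Mass density is [E]/(c²[L]³) = [E]⁴/(ℏ³c⁵).
1 GeV⁴ → 1/(ℏ³c⁵) × (1 GeV in J)⁴ = 2.316 × 10^20 kg/m³.
Convert the energy scale: 72 keV⁴ = 7.20 × 10^-23 GeV⁴.
Result: 7.20 × 10^-23 × 2.316 × 10^20 = 0.01668 kg/m³.

0.01668 kg/m³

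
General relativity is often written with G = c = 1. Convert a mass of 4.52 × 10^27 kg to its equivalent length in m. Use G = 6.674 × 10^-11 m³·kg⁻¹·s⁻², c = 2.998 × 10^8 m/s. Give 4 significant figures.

3.356 m

In G = c = 1 units mass has dimensions of length; the conversion factor is G/c².
4.52 × 10^27 kg × (G/c²) = 3.356 m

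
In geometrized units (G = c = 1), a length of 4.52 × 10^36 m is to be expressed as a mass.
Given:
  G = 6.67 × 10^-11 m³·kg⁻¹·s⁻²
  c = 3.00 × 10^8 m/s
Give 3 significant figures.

Length → mass via c²/G.
4.52 × 10^36 m × (c²/G) = 6.10 × 10^63 kg

6.10 × 10^63 kg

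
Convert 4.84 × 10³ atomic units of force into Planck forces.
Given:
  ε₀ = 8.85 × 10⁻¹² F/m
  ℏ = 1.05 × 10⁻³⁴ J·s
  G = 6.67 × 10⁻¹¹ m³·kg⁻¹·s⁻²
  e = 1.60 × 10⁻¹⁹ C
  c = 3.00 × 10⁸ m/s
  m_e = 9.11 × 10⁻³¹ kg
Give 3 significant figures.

atomic unit of force: F_au = E_h/a₀ = m_e²e⁶/((4πε₀)³ℏ⁴) = 8.33 × 10⁻⁸ N
Planck force: F_P = c⁴/G = 1.21 × 10⁴⁴ N
4.84 × 10³ × 8.33 × 10⁻⁸ / 1.21 × 10⁴⁴ = 3.32 × 10⁻⁴⁸

3.32 × 10⁻⁴⁸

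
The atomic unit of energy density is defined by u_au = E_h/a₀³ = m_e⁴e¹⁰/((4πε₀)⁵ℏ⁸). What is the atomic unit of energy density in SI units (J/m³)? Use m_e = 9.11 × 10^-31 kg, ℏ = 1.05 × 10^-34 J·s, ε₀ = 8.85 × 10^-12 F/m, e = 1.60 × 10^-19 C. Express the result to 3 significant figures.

3.01 × 10^13 J/m³

u_au = E_h/a₀³ = m_e⁴e¹⁰/((4πε₀)⁵ℏ⁸)
E_h = 4.38 × 10^-18 J
a₀ = 5.26 × 10^-11 m
E_h/a₀³ = 3.01 × 10^13 J/m³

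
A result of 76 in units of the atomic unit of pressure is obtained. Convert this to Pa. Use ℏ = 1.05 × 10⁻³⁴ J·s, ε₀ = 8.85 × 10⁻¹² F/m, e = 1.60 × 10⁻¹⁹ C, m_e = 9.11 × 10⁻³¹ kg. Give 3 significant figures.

2.29 × 10¹⁵ Pa

One atomic unit of pressure: P_au = E_h/a₀³ = m_e⁴e¹⁰/((4πε₀)⁵ℏ⁸) = 3.01 × 10¹³ Pa.
76 × 3.01 × 10¹³ Pa = 2.29 × 10¹⁵ Pa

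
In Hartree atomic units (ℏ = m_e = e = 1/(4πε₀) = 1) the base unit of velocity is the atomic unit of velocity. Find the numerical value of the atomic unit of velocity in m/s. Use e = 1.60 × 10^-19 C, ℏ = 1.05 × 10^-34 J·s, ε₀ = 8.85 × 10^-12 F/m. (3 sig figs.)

v_au = e²/(4πε₀ℏ)
  = 2.56 × 10^-38 / 1.17 × 10^-44
  = 2.19 × 10^6 m/s

2.19 × 10^6 m/s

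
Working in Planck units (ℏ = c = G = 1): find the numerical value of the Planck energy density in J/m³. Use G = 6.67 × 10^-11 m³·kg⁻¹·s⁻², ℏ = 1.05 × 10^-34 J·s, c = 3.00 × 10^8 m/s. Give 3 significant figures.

Dimensional analysis gives u_P = c⁷/(ℏG²).
  = 2.19 × 10^59 / 4.67 × 10^-55
  = 4.68 × 10^113 J/m³

4.68 × 10^113 J/m³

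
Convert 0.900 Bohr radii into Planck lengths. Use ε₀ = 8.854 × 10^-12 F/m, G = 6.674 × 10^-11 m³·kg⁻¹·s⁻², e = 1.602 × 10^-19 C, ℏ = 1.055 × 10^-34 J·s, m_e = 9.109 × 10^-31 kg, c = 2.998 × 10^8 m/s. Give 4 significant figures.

2.949 × 10^24

Bohr radius: a₀ = 4πε₀ℏ²/(m_e e²) = 5.297 × 10^-11 m
Planck length: ℓ_P = √(ℏG/c³) = 1.616 × 10^-35 m
0.900 × 5.297 × 10^-11 / 1.616 × 10^-35 = 2.949 × 10^24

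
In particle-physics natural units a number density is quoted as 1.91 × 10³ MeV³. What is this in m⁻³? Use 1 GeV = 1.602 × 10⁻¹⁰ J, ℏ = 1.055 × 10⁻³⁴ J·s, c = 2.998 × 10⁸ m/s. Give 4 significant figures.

Number density is [L]⁻³ = [E]³/(ℏc)³.
1 GeV³ → 1/(ℏc)³ × (1 GeV in J)³ = 1.299 × 10⁴⁷ m⁻³.
Convert the energy scale: 1.91 × 10³ MeV³ = 1.91 × 10⁻⁶ GeV³.
Result: 1.91 × 10⁻⁶ × 1.299 × 10⁴⁷ = 2.482 × 10⁴¹ m⁻³.

2.482 × 10⁴¹ m⁻³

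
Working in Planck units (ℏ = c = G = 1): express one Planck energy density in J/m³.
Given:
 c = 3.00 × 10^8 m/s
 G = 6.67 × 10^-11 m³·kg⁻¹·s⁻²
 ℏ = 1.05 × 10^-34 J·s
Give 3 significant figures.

4.68 × 10^113 J/m³

Dimensional analysis gives u_P = c⁷/(ℏG²).
  = 2.19 × 10^59 / 4.67 × 10^-55
  = 4.68 × 10^113 J/m³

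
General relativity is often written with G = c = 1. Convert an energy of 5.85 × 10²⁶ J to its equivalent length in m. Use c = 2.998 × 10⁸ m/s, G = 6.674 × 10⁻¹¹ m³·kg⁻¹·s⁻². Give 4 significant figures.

4.833 × 10⁻¹⁸ m

Energy → length via G/c⁴.
5.85 × 10²⁶ J × (G/c⁴) = 4.833 × 10⁻¹⁸ m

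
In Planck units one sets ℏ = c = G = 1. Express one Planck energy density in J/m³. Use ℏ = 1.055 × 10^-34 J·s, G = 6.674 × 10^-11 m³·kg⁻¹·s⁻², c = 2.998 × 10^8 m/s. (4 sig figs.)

u_P = c⁷/(ℏG²)
  = 2.177 × 10^59 / 4.699 × 10^-55
  = 4.632 × 10^113 J/m³

4.632 × 10^113 J/m³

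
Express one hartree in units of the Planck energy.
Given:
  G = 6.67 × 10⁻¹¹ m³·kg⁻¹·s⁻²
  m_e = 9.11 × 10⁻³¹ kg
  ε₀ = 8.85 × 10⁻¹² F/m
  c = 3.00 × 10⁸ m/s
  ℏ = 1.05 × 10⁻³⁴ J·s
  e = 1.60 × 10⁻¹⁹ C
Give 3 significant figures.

hartree: E_h = m_e e⁴/(4πε₀ℏ)² = 4.38 × 10⁻¹⁸ J
Planck energy: E_P = √(ℏc⁵/G) = 1.96 × 10⁹ J
ratio = 4.38 × 10⁻¹⁸ / 1.96 × 10⁹ = 2.24 × 10⁻²⁷

2.24 × 10⁻²⁷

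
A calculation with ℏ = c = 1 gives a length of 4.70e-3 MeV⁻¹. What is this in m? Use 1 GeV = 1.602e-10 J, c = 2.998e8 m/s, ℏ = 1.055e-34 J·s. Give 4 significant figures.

9.279e-16 m

A length is [E]⁻¹ in ℏ=c=1; restore one factor of ℏc.
1 GeV⁻¹ → ℏc × (1 GeV in J)⁻¹ = 1.974e-16 m.
Convert the energy scale: 4.70e-3 MeV⁻¹ = 4.70 GeV⁻¹.
Result: 4.70 × 1.974e-16 = 9.279e-16 m.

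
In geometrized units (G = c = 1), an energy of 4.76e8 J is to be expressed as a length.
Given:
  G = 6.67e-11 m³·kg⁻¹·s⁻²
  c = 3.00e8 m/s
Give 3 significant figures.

3.92e-36 m

Energy → length via G/c⁴.
4.76e8 J × (G/c⁴) = 3.92e-36 m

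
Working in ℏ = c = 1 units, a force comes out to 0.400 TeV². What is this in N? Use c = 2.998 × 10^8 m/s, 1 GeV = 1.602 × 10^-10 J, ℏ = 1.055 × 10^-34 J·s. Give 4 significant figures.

3.246 × 10^11 N

Force is [E]/[L] = [E]²/(ℏc); restore (ℏc)⁻¹.
1 GeV² → 1/(ℏc) × (1 GeV in J)² = 8.114 × 10^5 N.
Convert the energy scale: 0.400 TeV² = 4.00 × 10^5 GeV².
Result: 4.00 × 10^5 × 8.114 × 10^5 = 3.246 × 10^11 N.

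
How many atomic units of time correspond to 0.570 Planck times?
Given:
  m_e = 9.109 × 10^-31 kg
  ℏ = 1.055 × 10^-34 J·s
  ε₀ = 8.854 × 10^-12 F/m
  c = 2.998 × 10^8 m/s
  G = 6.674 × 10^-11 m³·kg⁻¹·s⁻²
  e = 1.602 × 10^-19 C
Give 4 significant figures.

Planck time: t_P = √(ℏG/c⁵) = 5.392 × 10^-44 s
atomic unit of time: τ_au = (4πε₀)²ℏ³/(m_e e⁴) = 2.423 × 10^-17 s
0.570 × 5.392 × 10^-44 / 2.423 × 10^-17 = 1.268 × 10^-27

1.268 × 10^-27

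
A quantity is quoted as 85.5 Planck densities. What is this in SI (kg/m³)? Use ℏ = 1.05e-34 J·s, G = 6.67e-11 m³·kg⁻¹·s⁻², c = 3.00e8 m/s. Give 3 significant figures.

4.45e98 kg/m³

One Planck density: ρ_P = c⁵/(ℏG²) = 5.20e96 kg/m³.
85.5 × 5.20e96 kg/m³ = 4.45e98 kg/m³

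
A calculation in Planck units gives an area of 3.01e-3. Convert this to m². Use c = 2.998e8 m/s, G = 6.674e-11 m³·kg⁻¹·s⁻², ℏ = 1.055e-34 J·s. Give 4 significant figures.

One Planck area: A_P = ℏG/c³ = 2.613e-70 m².
3.01e-3 × 2.613e-70 m² = 7.865e-73 m²

7.865e-73 m²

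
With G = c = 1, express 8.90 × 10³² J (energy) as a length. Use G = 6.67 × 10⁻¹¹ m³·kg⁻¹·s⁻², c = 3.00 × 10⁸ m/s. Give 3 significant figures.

7.33 × 10⁻¹² m

Energy → length via G/c⁴.
8.90 × 10³² J × (G/c⁴) = 7.33 × 10⁻¹² m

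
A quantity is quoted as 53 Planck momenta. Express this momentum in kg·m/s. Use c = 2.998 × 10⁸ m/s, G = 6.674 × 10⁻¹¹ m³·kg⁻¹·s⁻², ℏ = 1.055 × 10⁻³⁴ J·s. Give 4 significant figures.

345.9 kg·m/s

One Planck momentum: p_P = √(ℏc³/G) = 6.527 kg·m/s.
53 × 6.527 kg·m/s = 345.9 kg·m/s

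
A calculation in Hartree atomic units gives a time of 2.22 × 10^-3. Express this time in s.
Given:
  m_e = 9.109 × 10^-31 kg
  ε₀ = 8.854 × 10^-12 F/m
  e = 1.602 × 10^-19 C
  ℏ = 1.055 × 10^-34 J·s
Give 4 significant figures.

One atomic unit of time: τ_au = (4πε₀)²ℏ³/(m_e e⁴) = 2.423 × 10^-17 s.
2.22 × 10^-3 × 2.423 × 10^-17 s = 5.379 × 10^-20 s

5.379 × 10^-20 s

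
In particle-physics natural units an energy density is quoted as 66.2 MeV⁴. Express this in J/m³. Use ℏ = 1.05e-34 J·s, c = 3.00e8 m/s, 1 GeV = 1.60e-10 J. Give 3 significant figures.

1.39e27 J/m³

[E]/[L]³ = [E]⁴/(ℏc)³; restore (ℏc)⁻³.
1 GeV⁴ → 1/(ℏc)³ × (1 GeV in J)⁴ = 2.10e37 J/m³.
Convert the energy scale: 66.2 MeV⁴ = 6.62e-11 GeV⁴.
Result: 6.62e-11 × 2.10e37 = 1.39e27 J/m³.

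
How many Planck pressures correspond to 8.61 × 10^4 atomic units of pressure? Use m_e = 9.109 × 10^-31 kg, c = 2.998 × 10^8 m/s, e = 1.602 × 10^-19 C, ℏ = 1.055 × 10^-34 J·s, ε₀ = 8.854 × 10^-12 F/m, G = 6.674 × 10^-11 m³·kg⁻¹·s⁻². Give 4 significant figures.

atomic unit of pressure: P_au = E_h/a₀³ = m_e⁴e¹⁰/((4πε₀)⁵ℏ⁸) = 2.929 × 10^13 Pa
Planck pressure: p_P = c⁷/(ℏG²) = 4.632 × 10^113 Pa
8.61 × 10^4 × 2.929 × 10^13 / 4.632 × 10^113 = 5.444 × 10^-96

5.444 × 10^-96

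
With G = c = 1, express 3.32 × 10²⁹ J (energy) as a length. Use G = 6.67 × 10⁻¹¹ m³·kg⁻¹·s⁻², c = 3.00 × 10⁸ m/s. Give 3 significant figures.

2.73 × 10⁻¹⁵ m

Energy → length via G/c⁴.
3.32 × 10²⁹ J × (G/c⁴) = 2.73 × 10⁻¹⁵ m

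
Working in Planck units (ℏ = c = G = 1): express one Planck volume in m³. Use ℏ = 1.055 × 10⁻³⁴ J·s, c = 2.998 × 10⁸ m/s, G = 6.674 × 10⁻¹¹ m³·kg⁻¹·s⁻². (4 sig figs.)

4.224 × 10⁻¹⁰⁵ m³

Dimensional analysis gives V_P = (ℏG/c³)^(3/2).
  = √(1.784 × 10⁻²⁰⁹)
  = 4.224 × 10⁻¹⁰⁵ m³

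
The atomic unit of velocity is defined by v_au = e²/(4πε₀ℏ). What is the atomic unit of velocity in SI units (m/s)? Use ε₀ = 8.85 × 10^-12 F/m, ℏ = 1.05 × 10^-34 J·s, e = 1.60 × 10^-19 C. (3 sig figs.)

v_au = e²/(4πε₀ℏ)
  = 2.56 × 10^-38 / 1.17 × 10^-44
  = 2.19 × 10^6 m/s

2.19 × 10^6 m/s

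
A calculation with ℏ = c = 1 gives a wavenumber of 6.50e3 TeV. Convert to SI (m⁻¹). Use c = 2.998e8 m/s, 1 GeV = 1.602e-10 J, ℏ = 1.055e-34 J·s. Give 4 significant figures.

3.292e22 m⁻¹

Inverse length is [E]/(ℏc).
1 GeV → 1/(ℏc) × (1 GeV in J) = 5.065e15 m⁻¹.
Convert the energy scale: 6.50e3 TeV = 6.50e6 GeV.
Result: 6.50e6 × 5.065e15 = 3.292e22 m⁻¹.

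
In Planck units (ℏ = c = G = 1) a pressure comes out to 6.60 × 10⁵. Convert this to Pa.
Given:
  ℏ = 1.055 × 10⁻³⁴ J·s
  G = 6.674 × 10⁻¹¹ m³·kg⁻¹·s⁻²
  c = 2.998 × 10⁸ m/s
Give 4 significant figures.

One Planck pressure: p_P = c⁷/(ℏG²) = 4.632 × 10¹¹³ Pa.
6.60 × 10⁵ × 4.632 × 10¹¹³ Pa = 3.057 × 10¹¹⁹ Pa

3.057 × 10¹¹⁹ Pa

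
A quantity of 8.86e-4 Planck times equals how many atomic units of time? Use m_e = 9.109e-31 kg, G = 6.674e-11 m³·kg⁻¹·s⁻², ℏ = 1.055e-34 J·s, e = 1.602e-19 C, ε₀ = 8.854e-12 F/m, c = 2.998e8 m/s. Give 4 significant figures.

Planck time: t_P = √(ℏG/c⁵) = 5.392e-44 s
atomic unit of time: τ_au = (4πε₀)²ℏ³/(m_e e⁴) = 2.423e-17 s
8.86e-4 × 5.392e-44 / 2.423e-17 = 1.972e-30

1.972e-30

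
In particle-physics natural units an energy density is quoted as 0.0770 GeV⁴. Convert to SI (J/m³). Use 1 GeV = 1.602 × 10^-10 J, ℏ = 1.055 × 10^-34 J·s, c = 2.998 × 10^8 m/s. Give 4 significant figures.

[E]/[L]³ = [E]⁴/(ℏc)³; restore (ℏc)⁻³.
1 GeV⁴ → 1/(ℏc)³ × (1 GeV in J)⁴ = 2.082 × 10^37 J/m³.
Result: 0.0770 × 2.082 × 10^37 = 1.603 × 10^36 J/m³.

1.603 × 10^36 J/m³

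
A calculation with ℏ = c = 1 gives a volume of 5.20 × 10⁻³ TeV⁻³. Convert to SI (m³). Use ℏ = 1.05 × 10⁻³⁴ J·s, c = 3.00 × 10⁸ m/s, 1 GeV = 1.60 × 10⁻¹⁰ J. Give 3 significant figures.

3.97 × 10⁻⁵⁹ m³

Volume is [L]³ = [E]⁻³·(ℏc)³.
1 GeV⁻³ → (ℏc)³ × (1 GeV in J)⁻³ = 7.63 × 10⁻⁴⁸ m³.
Convert the energy scale: 5.20 × 10⁻³ TeV⁻³ = 5.20 × 10⁻¹² GeV⁻³.
Result: 5.20 × 10⁻¹² × 7.63 × 10⁻⁴⁸ = 3.97 × 10⁻⁵⁹ m³.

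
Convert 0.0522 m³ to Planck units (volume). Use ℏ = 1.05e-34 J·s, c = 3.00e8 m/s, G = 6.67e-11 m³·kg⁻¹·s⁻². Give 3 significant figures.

Planck volume: V_P = (ℏG/c³)^(3/2) = 4.18e-105 m³.
0.0522 / 4.18e-105 = 1.25e103

1.25e103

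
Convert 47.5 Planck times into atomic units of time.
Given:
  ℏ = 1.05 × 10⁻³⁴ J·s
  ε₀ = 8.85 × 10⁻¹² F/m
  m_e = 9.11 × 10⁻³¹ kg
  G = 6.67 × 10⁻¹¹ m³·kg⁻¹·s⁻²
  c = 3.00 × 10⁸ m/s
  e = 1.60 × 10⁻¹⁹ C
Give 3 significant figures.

1.06 × 10⁻²⁵

Planck time: t_P = √(ℏG/c⁵) = 5.37 × 10⁻⁴⁴ s
atomic unit of time: τ_au = (4πε₀)²ℏ³/(m_e e⁴) = 2.40 × 10⁻¹⁷ s
47.5 × 5.37 × 10⁻⁴⁴ / 2.40 × 10⁻¹⁷ = 1.06 × 10⁻²⁵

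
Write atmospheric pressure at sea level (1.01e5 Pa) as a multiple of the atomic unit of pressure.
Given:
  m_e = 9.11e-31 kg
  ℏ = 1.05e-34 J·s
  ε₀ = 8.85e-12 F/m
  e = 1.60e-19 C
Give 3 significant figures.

atomic unit of pressure: P_au = E_h/a₀³ = m_e⁴e¹⁰/((4πε₀)⁵ℏ⁸) = 3.01e13 Pa.
1.01e5 / 3.01e13 = 3.35e-9

3.35e-9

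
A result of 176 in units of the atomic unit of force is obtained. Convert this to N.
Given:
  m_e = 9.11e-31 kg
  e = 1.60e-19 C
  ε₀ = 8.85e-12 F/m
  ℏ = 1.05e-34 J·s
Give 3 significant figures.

One atomic unit of force: F_au = E_h/a₀ = m_e²e⁶/((4πε₀)³ℏ⁴) = 8.33e-8 N.
176 × 8.33e-8 N = 1.47e-5 N

1.47e-5 N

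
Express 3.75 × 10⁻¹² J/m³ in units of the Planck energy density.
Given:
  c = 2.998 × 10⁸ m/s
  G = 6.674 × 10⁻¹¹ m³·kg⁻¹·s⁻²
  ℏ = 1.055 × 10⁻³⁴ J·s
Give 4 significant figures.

8.095 × 10⁻¹²⁶

Planck energy density: u_P = c⁷/(ℏG²) = 4.632 × 10¹¹³ J/m³.
3.75 × 10⁻¹² / 4.632 × 10¹¹³ = 8.095 × 10⁻¹²⁶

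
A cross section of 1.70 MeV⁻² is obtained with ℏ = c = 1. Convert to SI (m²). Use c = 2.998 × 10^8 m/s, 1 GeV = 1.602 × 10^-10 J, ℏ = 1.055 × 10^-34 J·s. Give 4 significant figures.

Area is [L]² = [E]⁻²·(ℏc)²; restore (ℏc)².
1 GeV⁻² → (ℏc)² × (1 GeV in J)⁻² = 3.898 × 10^-32 m².
Convert the energy scale: 1.70 MeV⁻² = 1.70 × 10^6 GeV⁻².
Result: 1.70 × 10^6 × 3.898 × 10^-32 = 6.627 × 10^-26 m².

6.627 × 10^-26 m²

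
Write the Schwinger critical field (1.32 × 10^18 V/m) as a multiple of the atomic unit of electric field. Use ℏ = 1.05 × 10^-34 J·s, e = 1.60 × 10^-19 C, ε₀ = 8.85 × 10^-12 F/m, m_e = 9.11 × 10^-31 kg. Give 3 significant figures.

atomic unit of electric field: E_au = E_h/(e a₀) = m_e²e⁵/((4πε₀)³ℏ⁴) = 5.20 × 10^11 V/m.
1.32 × 10^18 / 5.20 × 10^11 = 2.54 × 10^6

2.54 × 10^6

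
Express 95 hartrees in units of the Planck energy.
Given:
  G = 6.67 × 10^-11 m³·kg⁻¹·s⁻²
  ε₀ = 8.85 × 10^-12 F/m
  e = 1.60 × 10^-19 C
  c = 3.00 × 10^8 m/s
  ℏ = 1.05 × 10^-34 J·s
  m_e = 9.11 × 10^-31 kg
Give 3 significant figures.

2.13 × 10^-25

hartree: E_h = m_e e⁴/(4πε₀ℏ)² = 4.38 × 10^-18 J
Planck energy: E_P = √(ℏc⁵/G) = 1.96 × 10^9 J
95 × 4.38 × 10^-18 / 1.96 × 10^9 = 2.13 × 10^-25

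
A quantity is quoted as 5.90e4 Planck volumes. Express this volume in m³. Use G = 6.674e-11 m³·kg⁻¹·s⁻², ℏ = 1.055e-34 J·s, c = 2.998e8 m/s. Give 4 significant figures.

2.492e-100 m³

One Planck volume: V_P = (ℏG/c³)^(3/2) = 4.224e-105 m³.
5.90e4 × 4.224e-105 m³ = 2.492e-100 m³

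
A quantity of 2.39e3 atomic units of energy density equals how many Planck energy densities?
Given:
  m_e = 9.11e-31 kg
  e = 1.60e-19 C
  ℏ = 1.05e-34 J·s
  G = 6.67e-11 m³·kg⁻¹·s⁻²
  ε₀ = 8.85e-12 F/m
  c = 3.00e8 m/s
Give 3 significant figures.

atomic unit of energy density: u_au = E_h/a₀³ = m_e⁴e¹⁰/((4πε₀)⁵ℏ⁸) = 3.01e13 J/m³
Planck energy density: u_P = c⁷/(ℏG²) = 4.68e113 J/m³
2.39e3 × 3.01e13 / 4.68e113 = 1.54e-97

1.54e-97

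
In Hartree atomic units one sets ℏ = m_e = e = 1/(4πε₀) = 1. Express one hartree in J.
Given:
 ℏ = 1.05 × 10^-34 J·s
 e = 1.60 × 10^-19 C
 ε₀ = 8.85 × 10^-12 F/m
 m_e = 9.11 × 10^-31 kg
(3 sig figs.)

E_h = m_e e⁴/(4πε₀ℏ)²
  = 5.97 × 10^-106 / 1.36 × 10^-88
  = 4.38 × 10^-18 J

4.38 × 10^-18 J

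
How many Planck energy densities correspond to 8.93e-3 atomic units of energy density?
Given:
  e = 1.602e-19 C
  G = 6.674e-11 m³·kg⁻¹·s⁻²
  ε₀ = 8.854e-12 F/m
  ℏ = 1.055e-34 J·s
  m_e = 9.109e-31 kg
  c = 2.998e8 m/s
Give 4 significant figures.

5.647e-103

atomic unit of energy density: u_au = E_h/a₀³ = m_e⁴e¹⁰/((4πε₀)⁵ℏ⁸) = 2.929e13 J/m³
Planck energy density: u_P = c⁷/(ℏG²) = 4.632e113 J/m³
8.93e-3 × 2.929e13 / 4.632e113 = 5.647e-103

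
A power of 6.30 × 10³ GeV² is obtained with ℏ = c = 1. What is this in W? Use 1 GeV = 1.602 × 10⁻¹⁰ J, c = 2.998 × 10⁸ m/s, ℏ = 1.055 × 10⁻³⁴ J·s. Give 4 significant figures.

Power is [E]/[T] = [E]²/ℏ.
1 GeV² → 1/ℏ × (1 GeV in J)² = 2.433 × 10¹⁴ W.
Result: 6.30 × 10³ × 2.433 × 10¹⁴ = 1.533 × 10¹⁸ W.

1.533 × 10¹⁸ W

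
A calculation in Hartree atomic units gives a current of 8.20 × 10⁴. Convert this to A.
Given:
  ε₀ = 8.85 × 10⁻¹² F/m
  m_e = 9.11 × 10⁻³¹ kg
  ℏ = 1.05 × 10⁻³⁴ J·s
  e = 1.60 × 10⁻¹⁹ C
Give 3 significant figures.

One atomic unit of electric current: I_au = e E_h/ℏ = m_e e⁵/((4πε₀)²ℏ³) = 6.67 × 10⁻³ A.
8.20 × 10⁴ × 6.67 × 10⁻³ A = 547 A

547 A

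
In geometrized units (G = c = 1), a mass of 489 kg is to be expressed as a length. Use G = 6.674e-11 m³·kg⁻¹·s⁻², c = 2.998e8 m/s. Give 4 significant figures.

In G = c = 1 units mass has dimensions of length; the conversion factor is G/c².
489 kg × (G/c²) = 3.631e-25 m

3.631e-25 m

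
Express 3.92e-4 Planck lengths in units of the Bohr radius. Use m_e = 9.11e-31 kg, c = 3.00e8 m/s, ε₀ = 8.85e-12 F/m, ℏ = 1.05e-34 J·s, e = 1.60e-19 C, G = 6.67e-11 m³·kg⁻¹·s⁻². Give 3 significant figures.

1.20e-28

Planck length: ℓ_P = √(ℏG/c³) = 1.61e-35 m
Bohr radius: a₀ = 4πε₀ℏ²/(m_e e²) = 5.26e-11 m
3.92e-4 × 1.61e-35 / 5.26e-11 = 1.20e-28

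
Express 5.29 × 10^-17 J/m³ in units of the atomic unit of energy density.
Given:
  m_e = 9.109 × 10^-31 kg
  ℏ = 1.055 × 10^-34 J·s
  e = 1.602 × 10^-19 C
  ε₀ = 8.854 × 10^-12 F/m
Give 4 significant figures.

1.806 × 10^-30

atomic unit of energy density: u_au = E_h/a₀³ = m_e⁴e¹⁰/((4πε₀)⁵ℏ⁸) = 2.929 × 10^13 J/m³.
5.29 × 10^-17 / 2.929 × 10^13 = 1.806 × 10^-30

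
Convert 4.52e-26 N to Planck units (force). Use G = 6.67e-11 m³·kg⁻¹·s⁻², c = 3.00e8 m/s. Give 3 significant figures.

Planck force: F_P = c⁴/G = 1.21e44 N.
4.52e-26 / 1.21e44 = 3.72e-70

3.72e-70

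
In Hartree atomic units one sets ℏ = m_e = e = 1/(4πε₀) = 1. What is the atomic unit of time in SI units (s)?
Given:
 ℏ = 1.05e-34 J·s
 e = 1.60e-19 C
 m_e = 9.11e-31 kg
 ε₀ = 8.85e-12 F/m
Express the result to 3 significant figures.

2.40e-17 s

τ_au = (4πε₀)²ℏ³/(m_e e⁴)
E_h = 4.38e-18 J
ℏ/E_h = 2.40e-17 s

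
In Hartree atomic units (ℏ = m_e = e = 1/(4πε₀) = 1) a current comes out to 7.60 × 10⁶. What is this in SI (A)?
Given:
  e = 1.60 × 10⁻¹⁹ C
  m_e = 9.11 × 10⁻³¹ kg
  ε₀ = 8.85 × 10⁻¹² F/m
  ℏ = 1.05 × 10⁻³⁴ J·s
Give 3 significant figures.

One atomic unit of electric current: I_au = e E_h/ℏ = m_e e⁵/((4πε₀)²ℏ³) = 6.67 × 10⁻³ A.
7.60 × 10⁶ × 6.67 × 10⁻³ A = 5.07 × 10⁴ A

5.07 × 10⁴ A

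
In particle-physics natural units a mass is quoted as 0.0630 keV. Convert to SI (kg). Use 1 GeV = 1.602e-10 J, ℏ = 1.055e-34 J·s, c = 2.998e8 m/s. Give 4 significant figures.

Mass is [E]/c²; divide by c².
1 GeV → 1/c² × (1 GeV in J) = 1.782e-27 kg.
Convert the energy scale: 0.0630 keV = 6.30e-8 GeV.
Result: 6.30e-8 × 1.782e-27 = 1.123e-34 kg.

1.123e-34 kg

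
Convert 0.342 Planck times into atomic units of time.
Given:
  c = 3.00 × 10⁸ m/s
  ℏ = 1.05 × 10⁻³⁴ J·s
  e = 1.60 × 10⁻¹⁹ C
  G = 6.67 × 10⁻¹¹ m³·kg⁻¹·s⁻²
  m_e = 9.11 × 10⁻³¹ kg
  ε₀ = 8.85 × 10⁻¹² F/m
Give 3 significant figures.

7.66 × 10⁻²⁸

Planck time: t_P = √(ℏG/c⁵) = 5.37 × 10⁻⁴⁴ s
atomic unit of time: τ_au = (4πε₀)²ℏ³/(m_e e⁴) = 2.40 × 10⁻¹⁷ s
0.342 × 5.37 × 10⁻⁴⁴ / 2.40 × 10⁻¹⁷ = 7.66 × 10⁻²⁸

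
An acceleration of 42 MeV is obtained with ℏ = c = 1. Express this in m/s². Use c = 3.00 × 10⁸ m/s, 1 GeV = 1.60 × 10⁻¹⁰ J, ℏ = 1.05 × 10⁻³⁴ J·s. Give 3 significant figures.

1.92 × 10³¹ m/s²

Acceleration is [L]/[T]² = c·[E]/ℏ.
1 GeV → c/ℏ × (1 GeV in J) = 4.57 × 10³² m/s².
Convert the energy scale: 42 MeV = 0.0420 GeV.
Result: 0.0420 × 4.57 × 10³² = 1.92 × 10³¹ m/s².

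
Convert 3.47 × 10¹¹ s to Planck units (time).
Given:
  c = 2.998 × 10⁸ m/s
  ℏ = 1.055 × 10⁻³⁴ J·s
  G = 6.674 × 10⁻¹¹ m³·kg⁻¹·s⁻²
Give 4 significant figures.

Planck time: t_P = √(ℏG/c⁵) = 5.392 × 10⁻⁴⁴ s.
3.47 × 10¹¹ / 5.392 × 10⁻⁴⁴ = 6.436 × 10⁵⁴

6.436 × 10⁵⁴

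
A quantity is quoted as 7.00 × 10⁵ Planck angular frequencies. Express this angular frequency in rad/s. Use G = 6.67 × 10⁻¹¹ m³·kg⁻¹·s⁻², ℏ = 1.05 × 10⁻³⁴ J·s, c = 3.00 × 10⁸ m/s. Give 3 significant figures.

1.30 × 10⁴⁹ rad/s

One Planck angular frequency: ω_P = √(c⁵/(ℏG)) = 1.86 × 10⁴³ rad/s.
7.00 × 10⁵ × 1.86 × 10⁴³ rad/s = 1.30 × 10⁴⁹ rad/s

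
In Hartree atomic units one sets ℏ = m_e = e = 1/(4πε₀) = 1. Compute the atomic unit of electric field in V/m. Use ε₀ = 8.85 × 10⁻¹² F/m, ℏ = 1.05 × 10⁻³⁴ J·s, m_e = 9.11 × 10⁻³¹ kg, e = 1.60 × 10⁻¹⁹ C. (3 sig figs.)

5.20 × 10¹¹ V/m

E_au = E_h/(e a₀) = m_e²e⁵/((4πε₀)³ℏ⁴)
E_h = 4.38 × 10⁻¹⁸ J
a₀ = 5.26 × 10⁻¹¹ m
E_h/(e·a₀) = 5.20 × 10¹¹ V/m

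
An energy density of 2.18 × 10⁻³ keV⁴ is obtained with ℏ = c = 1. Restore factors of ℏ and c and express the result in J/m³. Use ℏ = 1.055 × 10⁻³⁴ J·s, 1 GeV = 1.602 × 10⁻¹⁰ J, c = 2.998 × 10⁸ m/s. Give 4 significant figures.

4.538 × 10¹⁰ J/m³

[E]/[L]³ = [E]⁴/(ℏc)³; restore (ℏc)⁻³.
1 GeV⁴ → 1/(ℏc)³ × (1 GeV in J)⁴ = 2.082 × 10³⁷ J/m³.
Convert the energy scale: 2.18 × 10⁻³ keV⁴ = 2.18 × 10⁻²⁷ GeV⁴.
Result: 2.18 × 10⁻²⁷ × 2.082 × 10³⁷ = 4.538 × 10¹⁰ J/m³.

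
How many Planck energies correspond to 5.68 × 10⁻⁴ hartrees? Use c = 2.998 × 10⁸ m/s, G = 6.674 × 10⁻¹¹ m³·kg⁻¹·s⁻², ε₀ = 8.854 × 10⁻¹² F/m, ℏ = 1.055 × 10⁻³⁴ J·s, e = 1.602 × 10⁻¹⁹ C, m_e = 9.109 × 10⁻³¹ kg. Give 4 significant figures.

hartree: E_h = m_e e⁴/(4πε₀ℏ)² = 4.354 × 10⁻¹⁸ J
Planck energy: E_P = √(ℏc⁵/G) = 1.957 × 10⁹ J
5.68 × 10⁻⁴ × 4.354 × 10⁻¹⁸ / 1.957 × 10⁹ = 1.264 × 10⁻³⁰

1.264 × 10⁻³⁰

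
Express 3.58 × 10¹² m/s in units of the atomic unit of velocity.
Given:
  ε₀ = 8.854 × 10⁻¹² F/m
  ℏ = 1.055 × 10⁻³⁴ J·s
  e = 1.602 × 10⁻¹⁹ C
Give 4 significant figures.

1.637 × 10⁶

atomic unit of velocity: v_au = e²/(4πε₀ℏ) = 2.186 × 10⁶ m/s.
3.58 × 10¹² / 2.186 × 10⁶ = 1.637 × 10⁶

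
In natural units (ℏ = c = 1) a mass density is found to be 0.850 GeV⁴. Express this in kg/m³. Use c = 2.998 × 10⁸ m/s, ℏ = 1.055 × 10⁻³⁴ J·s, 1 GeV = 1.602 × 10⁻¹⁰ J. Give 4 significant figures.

1.969 × 10²⁰ kg/m³

Mass density is [E]/(c²[L]³) = [E]⁴/(ℏ³c⁵).
1 GeV⁴ → 1/(ℏ³c⁵) × (1 GeV in J)⁴ = 2.316 × 10²⁰ kg/m³.
Result: 0.850 × 2.316 × 10²⁰ = 1.969 × 10²⁰ kg/m³.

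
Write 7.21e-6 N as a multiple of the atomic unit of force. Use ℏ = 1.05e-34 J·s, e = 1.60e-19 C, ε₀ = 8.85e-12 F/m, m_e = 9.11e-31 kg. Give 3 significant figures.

atomic unit of force: F_au = E_h/a₀ = m_e²e⁶/((4πε₀)³ℏ⁴) = 8.33e-8 N.
7.21e-6 / 8.33e-8 = 86.6

86.6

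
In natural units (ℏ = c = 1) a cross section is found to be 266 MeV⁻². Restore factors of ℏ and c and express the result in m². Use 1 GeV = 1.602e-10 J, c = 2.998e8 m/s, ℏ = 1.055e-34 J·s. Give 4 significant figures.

1.037e-23 m²

Area is [L]² = [E]⁻²·(ℏc)²; restore (ℏc)².
1 GeV⁻² → (ℏc)² × (1 GeV in J)⁻² = 3.898e-32 m².
Convert the energy scale: 266 MeV⁻² = 2.66e8 GeV⁻².
Result: 2.66e8 × 3.898e-32 = 1.037e-23 m².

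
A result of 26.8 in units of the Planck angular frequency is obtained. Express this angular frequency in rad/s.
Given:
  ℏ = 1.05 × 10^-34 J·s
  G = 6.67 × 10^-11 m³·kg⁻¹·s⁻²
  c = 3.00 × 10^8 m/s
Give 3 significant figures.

One Planck angular frequency: ω_P = √(c⁵/(ℏG)) = 1.86 × 10^43 rad/s.
26.8 × 1.86 × 10^43 rad/s = 4.99 × 10^44 rad/s

4.99 × 10^44 rad/s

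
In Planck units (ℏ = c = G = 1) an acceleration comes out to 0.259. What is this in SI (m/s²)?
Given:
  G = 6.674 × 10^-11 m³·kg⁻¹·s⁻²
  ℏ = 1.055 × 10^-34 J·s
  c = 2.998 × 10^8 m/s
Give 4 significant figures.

1.440 × 10^51 m/s²

One Planck acceleration: a_P = √(c⁷/(ℏG)) = 5.560 × 10^51 m/s².
0.259 × 5.560 × 10^51 m/s² = 1.440 × 10^51 m/s²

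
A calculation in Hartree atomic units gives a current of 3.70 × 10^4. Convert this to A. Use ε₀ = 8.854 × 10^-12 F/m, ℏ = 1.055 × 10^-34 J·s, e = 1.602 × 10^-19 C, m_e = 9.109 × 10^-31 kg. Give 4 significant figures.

244.6 A

One atomic unit of electric current: I_au = e E_h/ℏ = m_e e⁵/((4πε₀)²ℏ³) = 6.612 × 10^-3 A.
3.70 × 10^4 × 6.612 × 10^-3 A = 244.6 A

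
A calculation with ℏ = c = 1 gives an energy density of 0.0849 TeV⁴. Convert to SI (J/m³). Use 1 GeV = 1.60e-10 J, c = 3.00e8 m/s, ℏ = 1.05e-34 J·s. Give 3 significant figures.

1.78e48 J/m³

[E]/[L]³ = [E]⁴/(ℏc)³; restore (ℏc)⁻³.
1 GeV⁴ → 1/(ℏc)³ × (1 GeV in J)⁴ = 2.10e37 J/m³.
Convert the energy scale: 0.0849 TeV⁴ = 8.49e10 GeV⁴.
Result: 8.49e10 × 2.10e37 = 1.78e48 J/m³.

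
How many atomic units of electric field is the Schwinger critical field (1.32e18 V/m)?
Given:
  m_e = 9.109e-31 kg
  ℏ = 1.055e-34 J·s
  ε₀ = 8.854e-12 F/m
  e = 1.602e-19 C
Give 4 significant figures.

2.573e6

atomic unit of electric field: E_au = E_h/(e a₀) = m_e²e⁵/((4πε₀)³ℏ⁴) = 5.131e11 V/m.
1.32e18 / 5.131e11 = 2.573e6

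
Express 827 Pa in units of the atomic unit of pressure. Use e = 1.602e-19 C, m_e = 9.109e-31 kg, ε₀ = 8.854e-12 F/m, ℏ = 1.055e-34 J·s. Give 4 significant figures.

atomic unit of pressure: P_au = E_h/a₀³ = m_e⁴e¹⁰/((4πε₀)⁵ℏ⁸) = 2.929e13 Pa.
827 / 2.929e13 = 2.823e-11

2.823e-11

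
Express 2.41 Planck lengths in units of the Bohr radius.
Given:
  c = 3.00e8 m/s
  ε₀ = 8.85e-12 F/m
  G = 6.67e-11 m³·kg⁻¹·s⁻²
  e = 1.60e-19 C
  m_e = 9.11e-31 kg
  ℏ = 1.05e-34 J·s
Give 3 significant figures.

7.38e-25

Planck length: ℓ_P = √(ℏG/c³) = 1.61e-35 m
Bohr radius: a₀ = 4πε₀ℏ²/(m_e e²) = 5.26e-11 m
2.41 × 1.61e-35 / 5.26e-11 = 7.38e-25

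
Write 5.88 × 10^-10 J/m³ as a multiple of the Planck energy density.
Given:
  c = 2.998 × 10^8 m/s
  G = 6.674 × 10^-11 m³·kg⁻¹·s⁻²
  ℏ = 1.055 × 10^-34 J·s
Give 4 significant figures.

Planck energy density: u_P = c⁷/(ℏG²) = 4.632 × 10^113 J/m³.
5.88 × 10^-10 / 4.632 × 10^113 = 1.269 × 10^-123

1.269 × 10^-123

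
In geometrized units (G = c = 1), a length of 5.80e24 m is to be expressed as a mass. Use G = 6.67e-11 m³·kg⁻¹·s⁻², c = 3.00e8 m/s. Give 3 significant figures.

7.83e51 kg

Length → mass via c²/G.
5.80e24 m × (c²/G) = 7.83e51 kg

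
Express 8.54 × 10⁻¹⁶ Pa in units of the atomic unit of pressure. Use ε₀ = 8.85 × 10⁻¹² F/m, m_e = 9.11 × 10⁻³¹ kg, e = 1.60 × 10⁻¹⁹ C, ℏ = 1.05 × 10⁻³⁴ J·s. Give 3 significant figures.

atomic unit of pressure: P_au = E_h/a₀³ = m_e⁴e¹⁰/((4πε₀)⁵ℏ⁸) = 3.01 × 10¹³ Pa.
8.54 × 10⁻¹⁶ / 3.01 × 10¹³ = 2.83 × 10⁻²⁹

2.83 × 10⁻²⁹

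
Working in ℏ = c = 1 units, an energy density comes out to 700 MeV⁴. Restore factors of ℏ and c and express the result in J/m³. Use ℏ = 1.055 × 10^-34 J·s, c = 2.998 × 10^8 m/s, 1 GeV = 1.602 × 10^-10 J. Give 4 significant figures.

[E]/[L]³ = [E]⁴/(ℏc)³; restore (ℏc)⁻³.
1 GeV⁴ → 1/(ℏc)³ × (1 GeV in J)⁴ = 2.082 × 10^37 J/m³.
Convert the energy scale: 700 MeV⁴ = 7.00 × 10^-10 GeV⁴.
Result: 7.00 × 10^-10 × 2.082 × 10^37 = 1.457 × 10^28 J/m³.

1.457 × 10^28 J/m³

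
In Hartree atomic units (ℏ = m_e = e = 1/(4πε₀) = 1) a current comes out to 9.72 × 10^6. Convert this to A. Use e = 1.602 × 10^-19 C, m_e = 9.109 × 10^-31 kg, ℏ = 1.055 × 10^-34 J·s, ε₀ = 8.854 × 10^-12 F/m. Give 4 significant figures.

6.427 × 10^4 A

One atomic unit of electric current: I_au = e E_h/ℏ = m_e e⁵/((4πε₀)²ℏ³) = 6.612 × 10^-3 A.
9.72 × 10^6 × 6.612 × 10^-3 A = 6.427 × 10^4 A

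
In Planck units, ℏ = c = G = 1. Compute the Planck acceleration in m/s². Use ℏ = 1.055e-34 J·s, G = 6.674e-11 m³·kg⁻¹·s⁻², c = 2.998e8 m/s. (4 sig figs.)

Dimensional analysis gives a_P = √(c⁷/(ℏG)).
  = √(3.092e103)
  = 5.560e51 m/s²

5.560e51 m/s²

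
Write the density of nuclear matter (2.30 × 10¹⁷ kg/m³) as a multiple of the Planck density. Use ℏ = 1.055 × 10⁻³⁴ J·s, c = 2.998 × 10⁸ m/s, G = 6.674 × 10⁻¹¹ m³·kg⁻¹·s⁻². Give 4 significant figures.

4.463 × 10⁻⁸⁰

Planck density: ρ_P = c⁵/(ℏG²) = 5.154 × 10⁹⁶ kg/m³.
2.30 × 10¹⁷ / 5.154 × 10⁹⁶ = 4.463 × 10⁻⁸⁰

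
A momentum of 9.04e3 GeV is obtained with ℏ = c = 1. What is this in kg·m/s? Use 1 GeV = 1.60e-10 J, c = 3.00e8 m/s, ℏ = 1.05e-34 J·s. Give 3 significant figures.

Momentum is [E]/c; divide by c.
1 GeV → 1/c × (1 GeV in J) = 5.33e-19 kg·m/s.
Result: 9.04e3 × 5.33e-19 = 4.82e-15 kg·m/s.

4.82e-15 kg·m/s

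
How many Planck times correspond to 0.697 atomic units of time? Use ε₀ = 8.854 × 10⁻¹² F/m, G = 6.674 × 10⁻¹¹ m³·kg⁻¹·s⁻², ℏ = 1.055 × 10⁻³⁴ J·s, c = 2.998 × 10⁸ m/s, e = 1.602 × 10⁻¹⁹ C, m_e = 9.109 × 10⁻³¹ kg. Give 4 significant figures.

3.132 × 10²⁶

atomic unit of time: τ_au = (4πε₀)²ℏ³/(m_e e⁴) = 2.423 × 10⁻¹⁷ s
Planck time: t_P = √(ℏG/c⁵) = 5.392 × 10⁻⁴⁴ s
0.697 × 2.423 × 10⁻¹⁷ / 5.392 × 10⁻⁴⁴ = 3.132 × 10²⁶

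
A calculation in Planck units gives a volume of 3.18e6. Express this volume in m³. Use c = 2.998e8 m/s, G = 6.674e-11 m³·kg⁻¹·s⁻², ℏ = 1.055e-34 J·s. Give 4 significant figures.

One Planck volume: V_P = (ℏG/c³)^(3/2) = 4.224e-105 m³.
3.18e6 × 4.224e-105 m³ = 1.343e-98 m³

1.343e-98 m³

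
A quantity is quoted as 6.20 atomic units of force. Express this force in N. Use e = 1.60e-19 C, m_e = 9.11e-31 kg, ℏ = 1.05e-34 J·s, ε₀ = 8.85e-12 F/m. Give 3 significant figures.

One atomic unit of force: F_au = E_h/a₀ = m_e²e⁶/((4πε₀)³ℏ⁴) = 8.33e-8 N.
6.20 × 8.33e-8 N = 5.16e-7 N

5.16e-7 N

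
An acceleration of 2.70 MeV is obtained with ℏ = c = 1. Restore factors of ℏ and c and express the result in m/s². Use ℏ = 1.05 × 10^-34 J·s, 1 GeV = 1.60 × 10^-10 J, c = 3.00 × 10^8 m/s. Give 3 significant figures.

1.23 × 10^30 m/s²

Acceleration is [L]/[T]² = c·[E]/ℏ.
1 GeV → c/ℏ × (1 GeV in J) = 4.57 × 10^32 m/s².
Convert the energy scale: 2.70 MeV = 2.70 × 10^-3 GeV.
Result: 2.70 × 10^-3 × 4.57 × 10^32 = 1.23 × 10^30 m/s².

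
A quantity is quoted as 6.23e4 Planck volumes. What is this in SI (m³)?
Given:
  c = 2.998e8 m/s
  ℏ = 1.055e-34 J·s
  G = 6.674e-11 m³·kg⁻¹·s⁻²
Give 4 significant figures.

One Planck volume: V_P = (ℏG/c³)^(3/2) = 4.224e-105 m³.
6.23e4 × 4.224e-105 m³ = 2.632e-100 m³

2.632e-100 m³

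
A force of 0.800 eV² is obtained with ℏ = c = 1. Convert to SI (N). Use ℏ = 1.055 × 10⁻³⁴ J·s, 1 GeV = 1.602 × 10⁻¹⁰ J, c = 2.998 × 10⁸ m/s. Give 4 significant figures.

6.491 × 10⁻¹³ N

Force is [E]/[L] = [E]²/(ℏc); restore (ℏc)⁻¹.
1 GeV² → 1/(ℏc) × (1 GeV in J)² = 8.114 × 10⁵ N.
Convert the energy scale: 0.800 eV² = 8.00 × 10⁻¹⁹ GeV².
Result: 8.00 × 10⁻¹⁹ × 8.114 × 10⁵ = 6.491 × 10⁻¹³ N.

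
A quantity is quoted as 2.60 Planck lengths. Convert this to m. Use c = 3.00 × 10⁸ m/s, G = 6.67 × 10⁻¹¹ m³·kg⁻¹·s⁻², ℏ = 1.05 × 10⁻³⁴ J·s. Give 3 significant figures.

One Planck length: ℓ_P = √(ℏG/c³) = 1.61 × 10⁻³⁵ m.
2.60 × 1.61 × 10⁻³⁵ m = 4.19 × 10⁻³⁵ m

4.19 × 10⁻³⁵ m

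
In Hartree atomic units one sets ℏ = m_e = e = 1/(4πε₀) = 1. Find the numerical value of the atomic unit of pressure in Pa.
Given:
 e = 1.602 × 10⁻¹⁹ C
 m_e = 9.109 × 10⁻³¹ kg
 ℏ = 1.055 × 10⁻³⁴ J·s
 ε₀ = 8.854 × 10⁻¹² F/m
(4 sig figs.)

2.929 × 10¹³ Pa

P_au = E_h/a₀³ = m_e⁴e¹⁰/((4πε₀)⁵ℏ⁸)
E_h = 4.354 × 10⁻¹⁸ J
a₀ = 5.297 × 10⁻¹¹ m
E_h/a₀³ = 2.929 × 10¹³ Pa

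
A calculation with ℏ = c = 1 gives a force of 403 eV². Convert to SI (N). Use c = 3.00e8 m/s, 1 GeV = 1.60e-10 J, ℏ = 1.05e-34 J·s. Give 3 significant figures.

Force is [E]/[L] = [E]²/(ℏc); restore (ℏc)⁻¹.
1 GeV² → 1/(ℏc) × (1 GeV in J)² = 8.13e5 N.
Convert the energy scale: 403 eV² = 4.03e-16 GeV².
Result: 4.03e-16 × 8.13e5 = 3.28e-10 N.

3.28e-10 N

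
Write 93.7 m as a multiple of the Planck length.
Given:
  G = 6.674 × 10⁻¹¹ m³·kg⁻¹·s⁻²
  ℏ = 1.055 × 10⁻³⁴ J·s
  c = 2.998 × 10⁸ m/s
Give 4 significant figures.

5.797 × 10³⁶

Planck length: ℓ_P = √(ℏG/c³) = 1.616 × 10⁻³⁵ m.
93.7 / 1.616 × 10⁻³⁵ = 5.797 × 10³⁶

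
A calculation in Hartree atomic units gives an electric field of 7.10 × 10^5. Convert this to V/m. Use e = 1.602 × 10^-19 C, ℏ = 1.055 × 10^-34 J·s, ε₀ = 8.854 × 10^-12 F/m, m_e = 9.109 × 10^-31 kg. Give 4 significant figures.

One atomic unit of electric field: E_au = E_h/(e a₀) = m_e²e⁵/((4πε₀)³ℏ⁴) = 5.131 × 10^11 V/m.
7.10 × 10^5 × 5.131 × 10^11 V/m = 3.643 × 10^17 V/m

3.643 × 10^17 V/m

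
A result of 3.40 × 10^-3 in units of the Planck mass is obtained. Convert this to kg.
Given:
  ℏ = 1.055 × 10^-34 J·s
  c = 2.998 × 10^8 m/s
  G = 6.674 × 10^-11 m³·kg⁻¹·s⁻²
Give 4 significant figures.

One Planck mass: m_P = √(ℏc/G) = 2.177 × 10^-8 kg.
3.40 × 10^-3 × 2.177 × 10^-8 kg = 7.402 × 10^-11 kg

7.402 × 10^-11 kg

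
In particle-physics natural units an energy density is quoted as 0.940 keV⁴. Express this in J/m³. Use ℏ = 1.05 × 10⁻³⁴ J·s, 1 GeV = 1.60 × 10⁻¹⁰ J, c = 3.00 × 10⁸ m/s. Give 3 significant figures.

1.97 × 10¹³ J/m³

[E]/[L]³ = [E]⁴/(ℏc)³; restore (ℏc)⁻³.
1 GeV⁴ → 1/(ℏc)³ × (1 GeV in J)⁴ = 2.10 × 10³⁷ J/m³.
Convert the energy scale: 0.940 keV⁴ = 9.40 × 10⁻²⁵ GeV⁴.
Result: 9.40 × 10⁻²⁵ × 2.10 × 10³⁷ = 1.97 × 10¹³ J/m³.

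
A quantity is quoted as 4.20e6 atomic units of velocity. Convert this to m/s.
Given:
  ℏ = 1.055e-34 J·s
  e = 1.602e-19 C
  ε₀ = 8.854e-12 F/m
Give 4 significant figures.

9.183e12 m/s

One atomic unit of velocity: v_au = e²/(4πε₀ℏ) = 2.186e6 m/s.
4.20e6 × 2.186e6 m/s = 9.183e12 m/s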